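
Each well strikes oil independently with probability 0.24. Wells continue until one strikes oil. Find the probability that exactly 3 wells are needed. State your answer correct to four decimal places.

0.1386

Geometric (trials to first success), p = 0.24.
P(Y = 3) = (1−p)^2 · p = 0.5776 · 0.24 = 0.138624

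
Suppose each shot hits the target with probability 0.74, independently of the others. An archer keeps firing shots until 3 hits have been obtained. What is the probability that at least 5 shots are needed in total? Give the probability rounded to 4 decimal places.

0.2787

Needing more than 4 shots ⇔ fewer than 3 successes in the first 4. With X ~ Binomial(4, 0.74), P(Y > 4) = P(X ≤ 2).
  k=0: C(4,0)·0.74^0·0.26^4 = 0.004570
  k=1: C(4,1)·0.74^1·0.26^3 = 0.052025
  k=2: C(4,2)·0.74^2·0.26^2 = 0.222107
P(X ≤ 2) = 0.278701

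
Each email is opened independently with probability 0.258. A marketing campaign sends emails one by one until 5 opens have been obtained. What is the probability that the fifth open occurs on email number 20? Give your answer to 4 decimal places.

0.0504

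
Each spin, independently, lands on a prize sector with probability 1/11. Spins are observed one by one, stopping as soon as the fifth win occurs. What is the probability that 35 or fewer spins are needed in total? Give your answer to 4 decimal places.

0.2089

Finishing within 35 spins ⇔ at least 5 successes in the first 35. With X ~ Binomial(35, 0.090909), P(Y ≤ 35) = 1 − P(X ≤ 4).
  k=0: C(35,0)·0.090909^0·0.909091^35 = 0.035584
  k=1: C(35,1)·0.090909^1·0.909091^34 = 0.124544
  k=2: C(35,2)·0.090909^2·0.909091^33 = 0.211725
  k=3: C(35,3)·0.090909^3·0.909091^32 = 0.232898
  k=4: C(35,4)·0.090909^4·0.909091^31 = 0.186318
1 − 0.791070 = 0.208930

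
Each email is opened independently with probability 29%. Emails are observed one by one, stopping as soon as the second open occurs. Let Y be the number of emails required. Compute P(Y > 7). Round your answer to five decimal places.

0.35099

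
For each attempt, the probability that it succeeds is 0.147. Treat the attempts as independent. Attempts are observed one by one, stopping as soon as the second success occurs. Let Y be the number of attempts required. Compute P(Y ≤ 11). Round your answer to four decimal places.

Finishing within 11 attempts ⇔ at least 2 successes in the first 11. With X ~ Binomial(11, 0.147), P(Y ≤ 11) = 1 − P(X ≤ 1).
  k=0: C(11,0)·0.147^0·0.853^11 = 0.173956
  k=1: C(11,1)·0.147^1·0.853^10 = 0.329762
1 − 0.503718 = 0.496282

0.4963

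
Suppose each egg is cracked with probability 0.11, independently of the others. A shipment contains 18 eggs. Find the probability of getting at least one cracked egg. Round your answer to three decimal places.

0.877

P(at least one) = 1 − P(none) = 1 − (1 − 0.11)^18
= 1 − 0.12275 = 0.87725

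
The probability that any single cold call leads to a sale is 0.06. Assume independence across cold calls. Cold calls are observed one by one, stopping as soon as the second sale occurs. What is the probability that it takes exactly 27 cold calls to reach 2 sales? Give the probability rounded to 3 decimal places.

Y = trial on which the second success occurs; negative binomial, r=2, p=0.06.
P(Y=27) = C(26,1) · p^2 · (1−p)^25
= 26 · 0.0036 · 0.21291 = 0.01993

0.020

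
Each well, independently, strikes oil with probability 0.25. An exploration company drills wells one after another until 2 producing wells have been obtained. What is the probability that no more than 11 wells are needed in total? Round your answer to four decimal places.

0.8029

Finishing within 11 wells ⇔ at least 2 successes in the first 11. With X ~ Binomial(11, 0.25), P(Y ≤ 11) = 1 − P(X ≤ 1).
  k=0: C(11,0)·0.25^0·0.75^11 = 0.042235
  k=1: C(11,1)·0.25^1·0.75^10 = 0.154862
1 − 0.197097 = 0.802903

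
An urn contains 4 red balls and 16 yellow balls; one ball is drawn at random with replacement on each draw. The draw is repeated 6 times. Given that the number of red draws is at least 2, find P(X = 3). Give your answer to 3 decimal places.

0.238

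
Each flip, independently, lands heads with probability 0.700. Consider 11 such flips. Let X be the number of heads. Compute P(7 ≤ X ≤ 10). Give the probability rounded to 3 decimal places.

0.770

X ~ Binomial(11, 0.70); P(7 ≤ X ≤ 10) = Σ C(11,k) p^k (1−p)^(11−k) over k:
  k=7: C(11,7)·0.70^7·0.30^4 = 0.22013
  k=8: C(11,8)·0.70^8·0.30^3 = 0.25682
  k=9: C(11,9)·0.70^9·0.30^2 = 0.19975
  k=10: C(11,10)·0.70^10·0.30^1 = 0.09322
Total = 0.76992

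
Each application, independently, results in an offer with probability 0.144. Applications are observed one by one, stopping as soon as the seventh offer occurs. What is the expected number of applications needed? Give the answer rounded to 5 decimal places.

Y = total applications until the seventh success; negative binomial with r=7, p=0.144.
E[Y] = r / p = 7 / 0.144 = 48.6111111

48.61111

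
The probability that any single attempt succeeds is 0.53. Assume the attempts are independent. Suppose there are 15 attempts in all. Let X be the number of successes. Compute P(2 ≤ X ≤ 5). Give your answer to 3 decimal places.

X ~ Binomial(15, 0.53); P(2 ≤ X ≤ 5) = Σ C(15,k) p^k (1−p)^(15−k) over k:
  k=2: C(15,2)·0.53^2·0.47^13 = 0.00161
  k=3: C(15,3)·0.53^3·0.47^12 = 0.00787
  k=4: C(15,4)·0.53^4·0.47^11 = 0.02663
  k=5: C(15,5)·0.53^5·0.47^10 = 0.06606
Total = 0.10216

0.102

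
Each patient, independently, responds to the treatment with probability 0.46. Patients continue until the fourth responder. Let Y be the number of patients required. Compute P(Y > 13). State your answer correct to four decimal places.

0.0815

Needing more than 13 patients ⇔ fewer than 4 successes in the first 13. With X ~ Binomial(13, 0.46), P(Y > 13) = P(X ≤ 3).
  k=0: C(13,0)·0.46^0·0.54^13 = 0.000332
  k=1: C(13,1)·0.46^1·0.54^12 = 0.003676
  k=2: C(13,2)·0.46^2·0.54^11 = 0.018791
  k=3: C(13,3)·0.46^3·0.54^10 = 0.058692
P(X ≤ 3) = 0.081491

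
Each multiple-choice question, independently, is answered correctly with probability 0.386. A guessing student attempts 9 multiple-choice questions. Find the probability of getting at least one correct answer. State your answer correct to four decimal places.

0.9876

P(at least one) = 1 − P(none) = 1 − (1 − 0.386)^9
= 1 − 0.012403 = 0.987597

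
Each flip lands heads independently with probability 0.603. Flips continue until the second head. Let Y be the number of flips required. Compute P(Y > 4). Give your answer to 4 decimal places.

Needing more than 4 flips ⇔ fewer than 2 successes in the first 4. With X ~ Binomial(4, 0.603), P(Y > 4) = P(X ≤ 1).
  k=0: C(4,0)·0.603^0·0.397^4 = 0.024841
  k=1: C(4,1)·0.603^1·0.397^3 = 0.150921
P(X ≤ 1) = 0.175761

0.1758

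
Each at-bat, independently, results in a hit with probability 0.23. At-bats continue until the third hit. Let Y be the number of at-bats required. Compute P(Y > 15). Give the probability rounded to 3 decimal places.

Needing more than 15 at-bats ⇔ fewer than 3 successes in the first 15. With X ~ Binomial(15, 0.23), P(Y > 15) = P(X ≤ 2).
  k=0: C(15,0)·0.23^0·0.77^15 = 0.01983
  k=1: C(15,1)·0.23^1·0.77^14 = 0.08886
  k=2: C(15,2)·0.23^2·0.77^13 = 0.18579
P(X ≤ 2) = 0.29448

0.294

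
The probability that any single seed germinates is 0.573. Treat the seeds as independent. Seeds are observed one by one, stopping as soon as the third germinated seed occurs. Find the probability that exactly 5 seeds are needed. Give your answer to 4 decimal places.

Y = trial on which the third success occurs; negative binomial, r=3, p=0.573.
P(Y=5) = C(4,2) · p^3 · (1−p)^2
= 6 · 0.18813 · 0.18233 = 0.205812

0.2058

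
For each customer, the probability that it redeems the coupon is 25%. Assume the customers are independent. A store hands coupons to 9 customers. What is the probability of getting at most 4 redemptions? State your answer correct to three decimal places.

0.951

X ~ Binomial(9, 0.25); P(X ≤ 4) = Σ C(9,k) p^k (1−p)^(9−k) over k:
  k=0: C(9,0)·0.25^0·0.75^9 = 0.07508
  k=1: C(9,1)·0.25^1·0.75^8 = 0.22525
  k=2: C(9,2)·0.25^2·0.75^7 = 0.30034
  k=3: C(9,3)·0.25^3·0.75^6 = 0.23360
  k=4: C(9,4)·0.25^4·0.75^5 = 0.11680
Total = 0.95107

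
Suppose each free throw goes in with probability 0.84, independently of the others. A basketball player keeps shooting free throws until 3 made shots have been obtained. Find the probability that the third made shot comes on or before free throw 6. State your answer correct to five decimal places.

Finishing within 6 free throws ⇔ at least 3 successes in the first 6. With X ~ Binomial(6, 0.84), P(Y ≤ 6) = 1 − P(X ≤ 2).
  k=0: C(6,0)·0.84^0·0.16^6 = 0.0000168
  k=1: C(6,1)·0.84^1·0.16^5 = 0.0005285
  k=2: C(6,2)·0.84^2·0.16^4 = 0.0069363
1 − 0.0074816 = 0.9925184

0.99252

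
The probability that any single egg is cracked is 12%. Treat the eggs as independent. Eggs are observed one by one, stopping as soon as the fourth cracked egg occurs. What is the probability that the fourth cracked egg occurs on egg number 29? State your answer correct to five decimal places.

Y = trial on which the fourth success occurs; negative binomial, r=4, p=0.12.
P(Y=29) = C(28,3) · p^4 · (1−p)^25
= 3276 · 0.00020736 · 0.040932 = 0.0278058

0.02781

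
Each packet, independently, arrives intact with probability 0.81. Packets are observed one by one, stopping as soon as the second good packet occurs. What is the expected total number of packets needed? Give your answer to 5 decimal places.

2.46914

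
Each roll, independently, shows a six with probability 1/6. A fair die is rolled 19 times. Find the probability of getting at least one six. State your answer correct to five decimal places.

P(at least one) = 1 − P(none) = 1 − (1 − 0.166667)^19
= 1 − 0.0313009 = 0.9686991

0.96870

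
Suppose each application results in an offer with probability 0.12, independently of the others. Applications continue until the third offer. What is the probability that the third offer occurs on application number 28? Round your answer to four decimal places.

Y = trial on which the third success occurs; negative binomial, r=3, p=0.12.
P(Y=28) = C(27,2) · p^3 · (1−p)^25
= 351 · 0.001728 · 0.040932 = 0.024827

0.0248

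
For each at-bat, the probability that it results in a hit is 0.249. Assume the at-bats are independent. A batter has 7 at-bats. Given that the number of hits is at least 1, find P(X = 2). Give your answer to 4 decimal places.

X ~ Binomial(7, 0.249). Want P(X=2 | X≥1) = P(X=2) / P(X≥1).
P(X=2) = C(7,2)·0.249^2·0.751^5 = 0.311041
P(X≥1) = 1 − 0.134735 = 0.865265
Ratio = 0.311041 / 0.865265 = 0.359475

0.3595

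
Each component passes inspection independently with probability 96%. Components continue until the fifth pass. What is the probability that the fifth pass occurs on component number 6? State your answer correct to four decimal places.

0.1631

Y = trial on which the fifth success occurs; negative binomial, r=5, p=0.96.
P(Y=6) = C(5,4) · p^5 · (1−p)^1
= 5 · 0.81537 · 0.04 = 0.163075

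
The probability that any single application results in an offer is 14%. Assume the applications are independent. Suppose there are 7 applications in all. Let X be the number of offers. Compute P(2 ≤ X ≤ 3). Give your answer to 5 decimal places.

X ~ Binomial(7, 0.14); P(2 ≤ X ≤ 3) = Σ C(7,k) p^k (1−p)^(7−k) over k:
  k=2: C(7,2)·0.14^2·0.86^5 = 0.1936278
  k=3: C(7,3)·0.14^3·0.86^4 = 0.0525347
Total = 0.2461624

0.24616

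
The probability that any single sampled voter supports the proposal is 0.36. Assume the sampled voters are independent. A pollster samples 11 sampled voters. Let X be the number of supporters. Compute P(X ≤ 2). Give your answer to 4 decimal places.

0.1814

X ~ Binomial(11, 0.36); P(X ≤ 2) = Σ C(11,k) p^k (1−p)^(11−k) over k:
  k=0: C(11,0)·0.36^0·0.64^11 = 0.007379
  k=1: C(11,1)·0.36^1·0.64^10 = 0.045656
  k=2: C(11,2)·0.36^2·0.64^9 = 0.128407
Total = 0.181441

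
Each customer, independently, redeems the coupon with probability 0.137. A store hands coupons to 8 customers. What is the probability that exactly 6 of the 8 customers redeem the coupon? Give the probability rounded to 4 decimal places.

0.0001

X ~ Binomial(n=8, p=0.137).
P(X=6) = C(8,6) · p^6 · (1−p)^2
= 28 · 6.6119e-06 · 0.74477 = 0.000138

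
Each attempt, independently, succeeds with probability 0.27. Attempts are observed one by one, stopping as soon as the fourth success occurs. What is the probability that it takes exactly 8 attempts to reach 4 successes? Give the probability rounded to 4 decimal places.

0.0528

Y = trial on which the fourth success occurs; negative binomial, r=4, p=0.27.
P(Y=8) = C(7,3) · p^4 · (1−p)^4
= 35 · 0.0053144 · 0.28398 = 0.052822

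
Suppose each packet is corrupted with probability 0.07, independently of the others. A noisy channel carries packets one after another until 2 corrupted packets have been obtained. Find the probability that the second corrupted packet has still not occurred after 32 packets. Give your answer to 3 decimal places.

0.334

Needing more than 32 packets ⇔ fewer than 2 successes in the first 32. With X ~ Binomial(32, 0.07), P(Y > 32) = P(X ≤ 1).
  k=0: C(32,0)·0.07^0·0.93^32 = 0.09805
  k=1: C(32,1)·0.07^1·0.93^31 = 0.23617
P(X ≤ 1) = 0.33422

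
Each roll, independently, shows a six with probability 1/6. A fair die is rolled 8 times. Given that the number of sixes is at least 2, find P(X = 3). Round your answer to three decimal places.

0.264

X ~ Binomial(8, 0.166667). Want P(X=3 | X≥2) = P(X=3) / P(X≥2).
P(X=3) = C(8,3)·0.166667^3·0.833333^5 = 0.10419
P(X≥2) = 1 − 0.23257 − 0.37211 = 0.39532
Ratio = 0.10419 / 0.39532 = 0.26356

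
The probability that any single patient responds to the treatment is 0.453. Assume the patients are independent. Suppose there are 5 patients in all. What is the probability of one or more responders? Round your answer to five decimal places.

0.95103

P(at least one) = 1 − P(none) = 1 − (1 − 0.453)^5
= 1 − 0.0489707 = 0.9510293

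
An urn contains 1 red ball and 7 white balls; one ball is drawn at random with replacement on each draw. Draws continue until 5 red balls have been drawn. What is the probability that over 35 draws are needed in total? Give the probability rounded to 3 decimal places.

Needing more than 35 draws ⇔ fewer than 5 successes in the first 35. With X ~ Binomial(35, 0.125), P(Y > 35) = P(X ≤ 4).
  k=0: C(35,0)·0.125^0·0.875^35 = 0.00934
  k=1: C(35,1)·0.125^1·0.875^34 = 0.04669
  k=2: C(35,2)·0.125^2·0.875^33 = 0.11340
  k=3: C(35,3)·0.125^3·0.875^32 = 0.17820
  k=4: C(35,4)·0.125^4·0.875^31 = 0.20365
P(X ≤ 4) = 0.55128

0.551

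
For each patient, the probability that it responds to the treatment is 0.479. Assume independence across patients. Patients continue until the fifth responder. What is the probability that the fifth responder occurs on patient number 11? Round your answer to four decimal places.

Y = trial on which the fifth success occurs; negative binomial, r=5, p=0.479.
P(Y=11) = C(10,4) · p^5 · (1−p)^6
= 210 · 0.025216 · 0.02 = 0.105907

0.1059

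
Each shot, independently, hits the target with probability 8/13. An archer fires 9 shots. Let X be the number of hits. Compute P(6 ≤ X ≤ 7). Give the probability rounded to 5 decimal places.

0.43755

X ~ Binomial(9, 0.615385); P(6 ≤ X ≤ 7) = Σ C(9,k) p^k (1−p)^(9−k) over k:
  k=6: C(9,6)·0.615385^6·0.384615^3 = 0.2595608
  k=7: C(9,7)·0.615385^7·0.384615^2 = 0.1779845
Total = 0.4375453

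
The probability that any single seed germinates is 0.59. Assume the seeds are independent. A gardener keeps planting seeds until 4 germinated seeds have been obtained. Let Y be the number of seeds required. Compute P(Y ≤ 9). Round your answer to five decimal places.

0.88908

Finishing within 9 seeds ⇔ at least 4 successes in the first 9. With X ~ Binomial(9, 0.59), P(Y ≤ 9) = 1 − P(X ≤ 3).
  k=0: C(9,0)·0.59^0·0.41^9 = 0.0003274
  k=1: C(9,1)·0.59^1·0.41^8 = 0.0042400
  k=2: C(9,2)·0.59^2·0.41^7 = 0.0244058
  k=3: C(9,3)·0.59^3·0.41^6 = 0.0819480
1 − 0.1109212 = 0.8890788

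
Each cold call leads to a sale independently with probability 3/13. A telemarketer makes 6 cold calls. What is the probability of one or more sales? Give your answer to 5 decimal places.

0.79282

P(at least one) = 1 − P(none) = 1 − (1 − 0.230769)^6
= 1 − 0.2071762 = 0.7928238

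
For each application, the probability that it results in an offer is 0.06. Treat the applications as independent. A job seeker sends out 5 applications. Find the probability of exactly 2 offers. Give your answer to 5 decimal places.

0.02990

X ~ Binomial(n=5, p=0.06).
P(X=2) = C(5,2) · p^2 · (1−p)^3
= 10 · 0.0036 · 0.83058 = 0.0299010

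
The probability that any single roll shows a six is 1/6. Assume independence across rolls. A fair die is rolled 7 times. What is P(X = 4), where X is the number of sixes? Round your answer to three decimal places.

0.016

X ~ Binomial(n=7, p=0.166667).
P(X=4) = C(7,4) · p^4 · (1−p)^3
= 35 · 0.0007716 · 0.5787 = 0.01563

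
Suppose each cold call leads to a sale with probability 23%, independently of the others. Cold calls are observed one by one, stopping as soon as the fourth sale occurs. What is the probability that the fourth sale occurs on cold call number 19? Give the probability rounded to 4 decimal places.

Y = trial on which the fourth success occurs; negative binomial, r=4, p=0.23.
P(Y=19) = C(18,3) · p^4 · (1−p)^15
= 816 · 0.0027984 · 0.019832 = 0.045286

0.0453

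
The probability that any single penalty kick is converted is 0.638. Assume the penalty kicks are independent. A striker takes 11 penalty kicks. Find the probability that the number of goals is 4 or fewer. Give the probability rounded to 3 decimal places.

X ~ Binomial(11, 0.638); P(X ≤ 4) = Σ C(11,k) p^k (1−p)^(11−k) over k:
  k=0: C(11,0)·0.638^0·0.362^11 = 0.00001
  k=1: C(11,1)·0.638^1·0.362^10 = 0.00027
  k=2: C(11,2)·0.638^2·0.362^9 = 0.00239
  k=3: C(11,3)·0.638^3·0.362^8 = 0.01264
  k=4: C(11,4)·0.638^4·0.362^7 = 0.04454
Total = 0.05985

0.060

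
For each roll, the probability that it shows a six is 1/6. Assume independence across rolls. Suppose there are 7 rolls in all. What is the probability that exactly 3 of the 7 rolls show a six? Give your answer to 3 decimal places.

0.078

X ~ Binomial(n=7, p=0.166667).
P(X=3) = C(7,3) · p^3 · (1−p)^4
= 35 · 0.0046296 · 0.48225 = 0.07814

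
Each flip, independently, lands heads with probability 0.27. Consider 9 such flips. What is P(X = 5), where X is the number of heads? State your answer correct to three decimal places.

X ~ Binomial(n=9, p=0.27).
P(X=5) = C(9,5) · p^5 · (1−p)^4
= 126 · 0.0014349 · 0.28398 = 0.05134

0.051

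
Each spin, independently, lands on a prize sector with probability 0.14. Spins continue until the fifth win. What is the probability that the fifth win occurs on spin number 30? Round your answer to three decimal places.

Y = trial on which the fifth success occurs; negative binomial, r=5, p=0.14.
P(Y=30) = C(29,4) · p^5 · (1−p)^25
= 23751 · 5.3782e-05 · 0.023039 = 0.02943

0.029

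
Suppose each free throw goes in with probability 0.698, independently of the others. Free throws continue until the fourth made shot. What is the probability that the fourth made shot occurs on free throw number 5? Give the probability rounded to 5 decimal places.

Y = trial on which the fourth success occurs; negative binomial, r=4, p=0.698.
P(Y=5) = C(4,3) · p^4 · (1−p)^1
= 4 · 0.23737 · 0.302 = 0.2867402

0.28674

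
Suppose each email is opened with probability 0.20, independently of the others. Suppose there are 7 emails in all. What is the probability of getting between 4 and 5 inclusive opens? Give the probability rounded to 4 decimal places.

0.0330

X ~ Binomial(7, 0.20); P(4 ≤ X ≤ 5) = Σ C(7,k) p^k (1−p)^(7−k) over k:
  k=4: C(7,4)·0.20^4·0.80^3 = 0.028672
  k=5: C(7,5)·0.20^5·0.80^2 = 0.004301
Total = 0.032973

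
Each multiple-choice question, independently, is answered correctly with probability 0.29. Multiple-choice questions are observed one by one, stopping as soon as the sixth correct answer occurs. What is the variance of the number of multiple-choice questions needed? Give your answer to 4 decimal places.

50.6540

Y = total multiple-choice questions until the sixth success; negative binomial with r=6, p=0.29.
Var(Y) = r(1−p)/p² = 6·0.71 / 0.29² = 50.653983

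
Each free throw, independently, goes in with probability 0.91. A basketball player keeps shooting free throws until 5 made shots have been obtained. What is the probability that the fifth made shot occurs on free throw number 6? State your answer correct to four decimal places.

Y = trial on which the fifth success occurs; negative binomial, r=5, p=0.91.
P(Y=6) = C(5,4) · p^5 · (1−p)^1
= 5 · 0.62403 · 0.09 = 0.280814

0.2808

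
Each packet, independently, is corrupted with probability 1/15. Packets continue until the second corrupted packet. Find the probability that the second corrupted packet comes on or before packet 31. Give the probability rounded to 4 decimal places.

0.6214

Finishing within 31 packets ⇔ at least 2 successes in the first 31. With X ~ Binomial(31, 0.066667), P(Y ≤ 31) = 1 − P(X ≤ 1).
  k=0: C(31,0)·0.066667^0·0.933333^31 = 0.117799
  k=1: C(31,1)·0.066667^1·0.933333^30 = 0.260840
1 − 0.378638 = 0.621362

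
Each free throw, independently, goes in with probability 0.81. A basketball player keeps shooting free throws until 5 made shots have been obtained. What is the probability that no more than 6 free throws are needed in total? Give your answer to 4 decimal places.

Finishing within 6 free throws ⇔ at least 5 successes in the first 6. With X ~ Binomial(6, 0.81), P(Y ≤ 6) = 1 − P(X ≤ 4).
  k=0: C(6,0)·0.81^0·0.19^6 = 0.000047
  k=1: C(6,1)·0.81^1·0.19^5 = 0.001203
  k=2: C(6,2)·0.81^2·0.19^4 = 0.012826
  k=3: C(6,3)·0.81^3·0.19^3 = 0.072903
  k=4: C(6,4)·0.81^4·0.19^2 = 0.233098
1 − 0.320077 = 0.679923

0.6799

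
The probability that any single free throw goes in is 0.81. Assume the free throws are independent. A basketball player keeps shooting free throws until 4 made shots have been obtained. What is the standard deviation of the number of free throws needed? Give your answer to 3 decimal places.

Y = total free throws until the fourth success; negative binomial with r=4, p=0.81.
SD(Y) = √[r(1−p)/p²] = √(1.15836) = 1.07627

1.076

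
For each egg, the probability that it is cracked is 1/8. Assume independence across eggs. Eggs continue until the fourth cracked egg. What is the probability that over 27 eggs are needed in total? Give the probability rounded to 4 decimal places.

Needing more than 27 eggs ⇔ fewer than 4 successes in the first 27. With X ~ Binomial(27, 0.125), P(Y > 27) = P(X ≤ 3).
  k=0: C(27,0)·0.125^0·0.875^27 = 0.027178
  k=1: C(27,1)·0.125^1·0.875^26 = 0.104829
  k=2: C(27,2)·0.125^2·0.875^25 = 0.194683
  k=3: C(27,3)·0.125^3·0.875^24 = 0.231766
P(X ≤ 3) = 0.558456

0.5585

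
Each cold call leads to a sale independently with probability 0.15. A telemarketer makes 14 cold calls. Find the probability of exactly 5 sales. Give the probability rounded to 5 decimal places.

0.03521

X ~ Binomial(n=14, p=0.15).
P(X=5) = C(14,5) · p^5 · (1−p)^9
= 2002 · 7.5937e-05 · 0.23162 = 0.0352120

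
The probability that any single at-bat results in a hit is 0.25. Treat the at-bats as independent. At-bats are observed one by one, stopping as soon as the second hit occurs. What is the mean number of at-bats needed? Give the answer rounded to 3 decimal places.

8.000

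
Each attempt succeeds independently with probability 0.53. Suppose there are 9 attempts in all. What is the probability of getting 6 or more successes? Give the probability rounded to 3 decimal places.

0.316

X ~ Binomial(9, 0.53); P(X ≥ 6) = Σ C(9,k) p^k (1−p)^(9−k) over k:
  k=6: C(9,6)·0.53^6·0.47^3 = 0.19330
  k=7: C(9,7)·0.53^7·0.47^2 = 0.09342
  k=8: C(9,8)·0.53^8·0.47^1 = 0.02634
  k=9: C(9,9)·0.53^9·0.47^0 = 0.00330
Total = 0.31635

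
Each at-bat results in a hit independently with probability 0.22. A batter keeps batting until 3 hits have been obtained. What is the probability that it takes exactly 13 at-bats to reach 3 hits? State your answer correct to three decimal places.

Y = trial on which the third success occurs; negative binomial, r=3, p=0.22.
P(Y=13) = C(12,2) · p^3 · (1−p)^10
= 66 · 0.010648 · 0.083358 = 0.05858

0.059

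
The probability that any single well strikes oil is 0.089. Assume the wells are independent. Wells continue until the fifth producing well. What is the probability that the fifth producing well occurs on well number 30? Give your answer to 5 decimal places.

Y = trial on which the fifth success occurs; negative binomial, r=5, p=0.089.
P(Y=30) = C(29,4) · p^5 · (1−p)^25
= 23751 · 5.5841e-06 · 0.097266 = 0.0129000

0.01290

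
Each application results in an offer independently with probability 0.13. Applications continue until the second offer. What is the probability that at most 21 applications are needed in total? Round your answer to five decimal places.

Finishing within 21 applications ⇔ at least 2 successes in the first 21. With X ~ Binomial(21, 0.13), P(Y ≤ 21) = 1 − P(X ≤ 1).
  k=0: C(21,0)·0.13^0·0.87^21 = 0.0536913
  k=1: C(21,1)·0.13^1·0.87^20 = 0.1684797
1 − 0.2221711 = 0.7778289

0.77783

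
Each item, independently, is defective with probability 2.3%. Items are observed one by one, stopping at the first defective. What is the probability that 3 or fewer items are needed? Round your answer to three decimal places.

0.067

Y = number of items to the first success; geometric, p = 0.023.
P(Y ≤ 3) = 1 − (1−p)^3 = 1 − 0.93257 = 0.06743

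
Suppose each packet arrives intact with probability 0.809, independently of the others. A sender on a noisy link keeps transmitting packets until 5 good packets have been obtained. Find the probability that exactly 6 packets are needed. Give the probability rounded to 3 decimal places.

0.331

Y = trial on which the fifth success occurs; negative binomial, r=5, p=0.809.
P(Y=6) = C(5,4) · p^5 · (1−p)^1
= 5 · 0.34653 · 0.191 = 0.33094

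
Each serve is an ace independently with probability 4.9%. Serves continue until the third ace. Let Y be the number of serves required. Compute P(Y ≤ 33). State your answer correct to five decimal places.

Finishing within 33 serves ⇔ at least 3 successes in the first 33. With X ~ Binomial(33, 0.049), P(Y ≤ 33) = 1 − P(X ≤ 2).
  k=0: C(33,0)·0.049^0·0.951^33 = 0.1905272
  k=1: C(33,1)·0.049^1·0.951^32 = 0.3239564
  k=2: C(33,2)·0.049^2·0.951^31 = 0.2670682
1 − 0.7815518 = 0.2184482

0.21845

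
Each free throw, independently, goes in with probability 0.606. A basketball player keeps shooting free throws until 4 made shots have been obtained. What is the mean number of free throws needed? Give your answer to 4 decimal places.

Y = total free throws until the fourth success; negative binomial with r=4, p=0.606.
E[Y] = r / p = 4 / 0.606 = 6.600660

6.6007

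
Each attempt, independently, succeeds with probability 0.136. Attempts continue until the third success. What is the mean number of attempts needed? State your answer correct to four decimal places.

22.0588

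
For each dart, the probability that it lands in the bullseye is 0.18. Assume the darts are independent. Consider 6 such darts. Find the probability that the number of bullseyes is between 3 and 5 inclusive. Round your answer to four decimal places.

X ~ Binomial(6, 0.18); P(3 ≤ X ≤ 5) = Σ C(6,k) p^k (1−p)^(6−k) over k:
  k=3: C(6,3)·0.18^3·0.82^3 = 0.064312
  k=4: C(6,4)·0.18^4·0.82^2 = 0.010588
  k=5: C(6,5)·0.18^5·0.82^1 = 0.000930
Total = 0.075829

0.0758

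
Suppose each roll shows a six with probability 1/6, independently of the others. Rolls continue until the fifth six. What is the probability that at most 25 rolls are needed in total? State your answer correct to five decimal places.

Finishing within 25 rolls ⇔ at least 5 successes in the first 25. With X ~ Binomial(25, 0.166667), P(Y ≤ 25) = 1 − P(X ≤ 4).
  k=0: C(25,0)·0.166667^0·0.833333^25 = 0.0104826
  k=1: C(25,1)·0.166667^1·0.833333^24 = 0.0524130
  k=2: C(25,2)·0.166667^2·0.833333^23 = 0.1257912
  k=3: C(25,3)·0.166667^3·0.833333^22 = 0.1928798
  k=4: C(25,4)·0.166667^4·0.833333^21 = 0.2121677
1 − 0.5937342 = 0.4062658

0.40627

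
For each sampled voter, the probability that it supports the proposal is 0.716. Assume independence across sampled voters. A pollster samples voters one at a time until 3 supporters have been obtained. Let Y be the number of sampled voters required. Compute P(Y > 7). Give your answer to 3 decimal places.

0.023

Needing more than 7 sampled voters ⇔ fewer than 3 successes in the first 7. With X ~ Binomial(7, 0.716), P(Y > 7) = P(X ≤ 2).
  k=0: C(7,0)·0.716^0·0.284^7 = 0.00015
  k=1: C(7,1)·0.716^1·0.284^6 = 0.00263
  k=2: C(7,2)·0.716^2·0.284^5 = 0.01989
P(X ≤ 2) = 0.02267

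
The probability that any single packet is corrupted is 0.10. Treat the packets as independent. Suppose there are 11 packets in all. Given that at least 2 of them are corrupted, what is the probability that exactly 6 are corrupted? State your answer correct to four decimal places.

X ~ Binomial(11, 0.10). Want P(X=6 | X≥2) = P(X=6) / P(X≥2).
P(X=6) = C(11,6)·0.10^6·0.90^5 = 0.000273
P(X≥2) = 1 − 0.313811 − 0.383546 = 0.302643
Ratio = 0.000273 / 0.302643 = 0.000901

0.0009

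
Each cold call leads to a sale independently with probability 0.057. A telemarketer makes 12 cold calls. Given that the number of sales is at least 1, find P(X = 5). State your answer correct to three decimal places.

0.001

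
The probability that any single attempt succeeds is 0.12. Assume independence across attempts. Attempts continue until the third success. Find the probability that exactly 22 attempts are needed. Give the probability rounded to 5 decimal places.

0.03198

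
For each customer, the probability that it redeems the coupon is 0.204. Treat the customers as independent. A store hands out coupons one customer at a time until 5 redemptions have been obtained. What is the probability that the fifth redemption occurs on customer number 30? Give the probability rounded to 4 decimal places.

0.0280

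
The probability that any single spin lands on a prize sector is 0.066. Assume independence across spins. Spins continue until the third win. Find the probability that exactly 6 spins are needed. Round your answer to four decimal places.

Y = trial on which the third success occurs; negative binomial, r=3, p=0.066.
P(Y=6) = C(5,2) · p^3 · (1−p)^3
= 10 · 0.0002875 · 0.81478 = 0.002342

0.0023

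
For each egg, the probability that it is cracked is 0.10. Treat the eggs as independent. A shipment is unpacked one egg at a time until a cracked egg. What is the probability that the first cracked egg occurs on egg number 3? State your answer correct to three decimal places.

Geometric (trials to first success), p = 0.10.
P(Y = 3) = (1−p)^2 · p = 0.81 · 0.10 = 0.08100

0.081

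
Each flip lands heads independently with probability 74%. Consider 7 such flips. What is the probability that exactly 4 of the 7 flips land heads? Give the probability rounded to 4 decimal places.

0.1845

X ~ Binomial(n=7, p=0.74).
P(X=4) = C(7,4) · p^4 · (1−p)^3
= 35 · 0.29987 · 0.017576 = 0.184465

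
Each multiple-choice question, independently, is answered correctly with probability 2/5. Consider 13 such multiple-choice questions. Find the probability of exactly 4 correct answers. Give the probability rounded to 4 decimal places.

0.1845

X ~ Binomial(n=13, p=0.40).
P(X=4) = C(13,4) · p^4 · (1−p)^9
= 715 · 0.0256 · 0.010078 = 0.184462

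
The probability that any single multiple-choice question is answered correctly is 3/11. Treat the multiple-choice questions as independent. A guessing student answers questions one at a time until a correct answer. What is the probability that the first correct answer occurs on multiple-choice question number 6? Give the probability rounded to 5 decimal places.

0.05549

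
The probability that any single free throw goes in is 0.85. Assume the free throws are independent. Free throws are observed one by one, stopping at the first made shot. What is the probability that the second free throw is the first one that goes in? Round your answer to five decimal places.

0.12750

Geometric (trials to first success), p = 0.85.
P(Y = 2) = (1−p)^1 · p = 0.15 · 0.85 = 0.1275000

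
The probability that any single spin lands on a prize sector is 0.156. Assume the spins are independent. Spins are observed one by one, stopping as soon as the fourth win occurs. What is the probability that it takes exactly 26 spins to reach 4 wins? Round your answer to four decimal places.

0.0326

Y = trial on which the fourth success occurs; negative binomial, r=4, p=0.156.
P(Y=26) = C(25,3) · p^4 · (1−p)^22
= 2300 · 0.00059224 · 0.023963 = 0.032641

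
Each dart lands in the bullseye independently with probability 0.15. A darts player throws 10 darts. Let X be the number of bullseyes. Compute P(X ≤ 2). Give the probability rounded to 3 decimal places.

0.820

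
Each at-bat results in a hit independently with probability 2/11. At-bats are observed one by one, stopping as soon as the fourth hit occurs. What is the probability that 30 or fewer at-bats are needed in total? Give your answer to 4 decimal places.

0.8209

Finishing within 30 at-bats ⇔ at least 4 successes in the first 30. With X ~ Binomial(30, 0.181818), P(Y ≤ 30) = 1 − P(X ≤ 3).
  k=0: C(30,0)·0.181818^0·0.818182^30 = 0.002429
  k=1: C(30,1)·0.181818^1·0.818182^29 = 0.016196
  k=2: C(30,2)·0.181818^2·0.818182^28 = 0.052187
  k=3: C(30,3)·0.181818^3·0.818182^27 = 0.108239
1 − 0.179051 = 0.820949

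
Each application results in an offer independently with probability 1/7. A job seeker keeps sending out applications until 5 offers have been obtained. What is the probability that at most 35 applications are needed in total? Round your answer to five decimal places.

0.57314

Finishing within 35 applications ⇔ at least 5 successes in the first 35. With X ~ Binomial(35, 0.142857), P(Y ≤ 35) = 1 − P(X ≤ 4).
  k=0: C(35,0)·0.142857^0·0.857143^35 = 0.0045380
  k=1: C(35,1)·0.142857^1·0.857143^34 = 0.0264715
  k=2: C(35,2)·0.142857^2·0.857143^33 = 0.0750027
  k=3: C(35,3)·0.142857^3·0.857143^32 = 0.1375049
  k=4: C(35,4)·0.142857^4·0.857143^31 = 0.1833399
1 − 0.4268570 = 0.5731430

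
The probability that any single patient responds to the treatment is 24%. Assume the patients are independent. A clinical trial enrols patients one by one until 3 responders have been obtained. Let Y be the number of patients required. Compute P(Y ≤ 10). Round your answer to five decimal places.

0.44419

Finishing within 10 patients ⇔ at least 3 successes in the first 10. With X ~ Binomial(10, 0.24), P(Y ≤ 10) = 1 − P(X ≤ 2).
  k=0: C(10,0)·0.24^0·0.76^10 = 0.0642889
  k=1: C(10,1)·0.24^1·0.76^9 = 0.2030175
  k=2: C(10,2)·0.24^2·0.76^8 = 0.2884986
1 − 0.5558051 = 0.4441949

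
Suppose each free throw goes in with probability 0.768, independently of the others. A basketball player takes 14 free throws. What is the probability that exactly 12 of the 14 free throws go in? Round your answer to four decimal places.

0.2062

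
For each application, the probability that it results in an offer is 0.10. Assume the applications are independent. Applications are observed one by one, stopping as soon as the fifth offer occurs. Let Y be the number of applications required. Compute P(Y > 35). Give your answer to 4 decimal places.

0.7307

Needing more than 35 applications ⇔ fewer than 5 successes in the first 35. With X ~ Binomial(35, 0.10), P(Y > 35) = P(X ≤ 4).
  k=0: C(35,0)·0.10^0·0.90^35 = 0.025032
  k=1: C(35,1)·0.10^1·0.90^34 = 0.097345
  k=2: C(35,2)·0.10^2·0.90^33 = 0.183874
  k=3: C(35,3)·0.10^3·0.90^32 = 0.224735
  k=4: C(35,4)·0.10^4·0.90^31 = 0.199764
P(X ≤ 4) = 0.730749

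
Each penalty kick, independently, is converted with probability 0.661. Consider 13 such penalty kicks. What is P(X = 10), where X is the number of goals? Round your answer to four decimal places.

0.1774

X ~ Binomial(n=13, p=0.661).
P(X=10) = C(13,10) · p^10 · (1−p)^3
= 286 · 0.015923 · 0.038958 = 0.177411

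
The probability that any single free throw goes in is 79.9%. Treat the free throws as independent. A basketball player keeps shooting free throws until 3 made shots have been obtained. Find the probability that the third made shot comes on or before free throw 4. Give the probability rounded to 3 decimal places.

Finishing within 4 free throws ⇔ at least 3 successes in the first 4. With X ~ Binomial(4, 0.799), P(Y ≤ 4) = 1 − P(X ≤ 2).
  k=0: C(4,0)·0.799^0·0.201^4 = 0.00163
  k=1: C(4,1)·0.799^1·0.201^3 = 0.02595
  k=2: C(4,2)·0.799^2·0.201^2 = 0.15475
1 − 0.18234 = 0.81766

0.818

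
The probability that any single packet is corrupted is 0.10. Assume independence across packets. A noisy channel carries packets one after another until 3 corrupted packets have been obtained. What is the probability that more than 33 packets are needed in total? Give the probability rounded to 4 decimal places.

0.3457

Needing more than 33 packets ⇔ fewer than 3 successes in the first 33. With X ~ Binomial(33, 0.10), P(Y > 33) = P(X ≤ 2).
  k=0: C(33,0)·0.10^0·0.90^33 = 0.030903
  k=1: C(33,1)·0.10^1·0.90^32 = 0.113312
  k=2: C(33,2)·0.10^2·0.90^31 = 0.201443
P(X ≤ 2) = 0.345658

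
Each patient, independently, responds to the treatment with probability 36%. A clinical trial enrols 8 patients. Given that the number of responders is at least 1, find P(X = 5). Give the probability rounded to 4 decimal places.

X ~ Binomial(8, 0.36). Want P(X=5 | X≥1) = P(X=5) / P(X≥1).
P(X=5) = C(8,5)·0.36^5·0.64^3 = 0.088765
P(X≥1) = 1 − 0.028147 = 0.971853
Ratio = 0.088765 / 0.971853 = 0.091336

0.0913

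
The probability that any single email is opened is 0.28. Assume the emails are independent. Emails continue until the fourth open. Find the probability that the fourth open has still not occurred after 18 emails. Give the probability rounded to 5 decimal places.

Needing more than 18 emails ⇔ fewer than 4 successes in the first 18. With X ~ Binomial(18, 0.28), P(Y > 18) = P(X ≤ 3).
  k=0: C(18,0)·0.28^0·0.72^18 = 0.0027039
  k=1: C(18,1)·0.28^1·0.72^17 = 0.0189271
  k=2: C(18,2)·0.28^2·0.72^16 = 0.0625644
  k=3: C(18,3)·0.28^3·0.72^15 = 0.1297632
P(X ≤ 3) = 0.2139586

0.21396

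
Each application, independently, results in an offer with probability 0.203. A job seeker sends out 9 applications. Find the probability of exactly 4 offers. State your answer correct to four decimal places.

X ~ Binomial(n=9, p=0.203).
P(X=4) = C(9,4) · p^4 · (1−p)^5
= 126 · 0.0016982 · 0.32158 = 0.068809

0.0688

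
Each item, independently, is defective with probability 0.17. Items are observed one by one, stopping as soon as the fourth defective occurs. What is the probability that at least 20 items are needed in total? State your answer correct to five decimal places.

Needing more than 19 items ⇔ fewer than 4 successes in the first 19. With X ~ Binomial(19, 0.17), P(Y > 19) = P(X ≤ 3).
  k=0: C(19,0)·0.17^0·0.83^19 = 0.0290057
  k=1: C(19,1)·0.17^1·0.83^18 = 0.1128777
  k=2: C(19,2)·0.17^2·0.83^17 = 0.2080758
  k=3: C(19,3)·0.17^3·0.83^16 = 0.2415016
P(X ≤ 3) = 0.5914608

0.59146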